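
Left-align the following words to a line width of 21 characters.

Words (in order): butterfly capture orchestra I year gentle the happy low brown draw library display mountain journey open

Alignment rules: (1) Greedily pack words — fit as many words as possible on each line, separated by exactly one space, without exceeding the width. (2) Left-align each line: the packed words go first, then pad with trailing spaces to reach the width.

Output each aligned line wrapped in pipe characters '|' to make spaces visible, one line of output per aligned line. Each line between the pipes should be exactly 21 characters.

Line 1: ['butterfly', 'capture'] (min_width=17, slack=4)
Line 2: ['orchestra', 'I', 'year'] (min_width=16, slack=5)
Line 3: ['gentle', 'the', 'happy', 'low'] (min_width=20, slack=1)
Line 4: ['brown', 'draw', 'library'] (min_width=18, slack=3)
Line 5: ['display', 'mountain'] (min_width=16, slack=5)
Line 6: ['journey', 'open'] (min_width=12, slack=9)

Answer: |butterfly capture    |
|orchestra I year     |
|gentle the happy low |
|brown draw library   |
|display mountain     |
|journey open         |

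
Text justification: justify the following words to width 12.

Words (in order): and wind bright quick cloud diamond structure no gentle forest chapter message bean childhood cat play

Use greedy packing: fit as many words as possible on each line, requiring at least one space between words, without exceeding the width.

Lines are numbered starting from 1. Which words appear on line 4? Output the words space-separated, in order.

Line 1: ['and', 'wind'] (min_width=8, slack=4)
Line 2: ['bright', 'quick'] (min_width=12, slack=0)
Line 3: ['cloud'] (min_width=5, slack=7)
Line 4: ['diamond'] (min_width=7, slack=5)
Line 5: ['structure', 'no'] (min_width=12, slack=0)
Line 6: ['gentle'] (min_width=6, slack=6)
Line 7: ['forest'] (min_width=6, slack=6)
Line 8: ['chapter'] (min_width=7, slack=5)
Line 9: ['message', 'bean'] (min_width=12, slack=0)
Line 10: ['childhood'] (min_width=9, slack=3)
Line 11: ['cat', 'play'] (min_width=8, slack=4)

Answer: diamond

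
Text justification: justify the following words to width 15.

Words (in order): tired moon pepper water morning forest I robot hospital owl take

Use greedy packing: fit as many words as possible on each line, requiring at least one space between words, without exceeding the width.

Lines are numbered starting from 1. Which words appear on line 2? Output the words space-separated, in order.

Answer: pepper water

Derivation:
Line 1: ['tired', 'moon'] (min_width=10, slack=5)
Line 2: ['pepper', 'water'] (min_width=12, slack=3)
Line 3: ['morning', 'forest'] (min_width=14, slack=1)
Line 4: ['I', 'robot'] (min_width=7, slack=8)
Line 5: ['hospital', 'owl'] (min_width=12, slack=3)
Line 6: ['take'] (min_width=4, slack=11)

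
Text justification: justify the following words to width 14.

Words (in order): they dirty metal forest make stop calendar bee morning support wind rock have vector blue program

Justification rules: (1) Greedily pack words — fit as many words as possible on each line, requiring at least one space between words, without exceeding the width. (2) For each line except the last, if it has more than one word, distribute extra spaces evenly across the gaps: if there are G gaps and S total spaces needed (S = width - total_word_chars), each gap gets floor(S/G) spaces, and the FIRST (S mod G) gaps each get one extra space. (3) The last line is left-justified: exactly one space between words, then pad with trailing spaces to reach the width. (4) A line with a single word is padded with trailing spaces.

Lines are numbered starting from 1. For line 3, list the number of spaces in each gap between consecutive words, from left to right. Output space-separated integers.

Line 1: ['they', 'dirty'] (min_width=10, slack=4)
Line 2: ['metal', 'forest'] (min_width=12, slack=2)
Line 3: ['make', 'stop'] (min_width=9, slack=5)
Line 4: ['calendar', 'bee'] (min_width=12, slack=2)
Line 5: ['morning'] (min_width=7, slack=7)
Line 6: ['support', 'wind'] (min_width=12, slack=2)
Line 7: ['rock', 'have'] (min_width=9, slack=5)
Line 8: ['vector', 'blue'] (min_width=11, slack=3)
Line 9: ['program'] (min_width=7, slack=7)

Answer: 6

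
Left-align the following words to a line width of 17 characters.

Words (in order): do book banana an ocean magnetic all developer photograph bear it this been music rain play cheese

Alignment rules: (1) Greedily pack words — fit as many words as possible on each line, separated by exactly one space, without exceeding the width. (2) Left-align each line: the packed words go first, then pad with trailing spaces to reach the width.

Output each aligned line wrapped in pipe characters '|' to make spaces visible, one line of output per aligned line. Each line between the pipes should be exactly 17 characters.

Answer: |do book banana an|
|ocean magnetic   |
|all developer    |
|photograph bear  |
|it this been     |
|music rain play  |
|cheese           |

Derivation:
Line 1: ['do', 'book', 'banana', 'an'] (min_width=17, slack=0)
Line 2: ['ocean', 'magnetic'] (min_width=14, slack=3)
Line 3: ['all', 'developer'] (min_width=13, slack=4)
Line 4: ['photograph', 'bear'] (min_width=15, slack=2)
Line 5: ['it', 'this', 'been'] (min_width=12, slack=5)
Line 6: ['music', 'rain', 'play'] (min_width=15, slack=2)
Line 7: ['cheese'] (min_width=6, slack=11)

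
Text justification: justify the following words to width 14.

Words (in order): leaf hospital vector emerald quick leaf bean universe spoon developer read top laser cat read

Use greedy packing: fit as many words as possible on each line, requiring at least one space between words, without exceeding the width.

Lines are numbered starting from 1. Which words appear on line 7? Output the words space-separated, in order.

Answer: top laser cat

Derivation:
Line 1: ['leaf', 'hospital'] (min_width=13, slack=1)
Line 2: ['vector', 'emerald'] (min_width=14, slack=0)
Line 3: ['quick', 'leaf'] (min_width=10, slack=4)
Line 4: ['bean', 'universe'] (min_width=13, slack=1)
Line 5: ['spoon'] (min_width=5, slack=9)
Line 6: ['developer', 'read'] (min_width=14, slack=0)
Line 7: ['top', 'laser', 'cat'] (min_width=13, slack=1)
Line 8: ['read'] (min_width=4, slack=10)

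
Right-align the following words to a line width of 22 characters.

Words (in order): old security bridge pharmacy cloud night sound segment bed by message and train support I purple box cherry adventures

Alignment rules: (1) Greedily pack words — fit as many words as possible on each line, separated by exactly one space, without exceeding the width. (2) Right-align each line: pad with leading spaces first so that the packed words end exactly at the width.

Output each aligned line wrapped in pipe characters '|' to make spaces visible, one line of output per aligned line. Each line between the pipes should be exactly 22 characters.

Line 1: ['old', 'security', 'bridge'] (min_width=19, slack=3)
Line 2: ['pharmacy', 'cloud', 'night'] (min_width=20, slack=2)
Line 3: ['sound', 'segment', 'bed', 'by'] (min_width=20, slack=2)
Line 4: ['message', 'and', 'train'] (min_width=17, slack=5)
Line 5: ['support', 'I', 'purple', 'box'] (min_width=20, slack=2)
Line 6: ['cherry', 'adventures'] (min_width=17, slack=5)

Answer: |   old security bridge|
|  pharmacy cloud night|
|  sound segment bed by|
|     message and train|
|  support I purple box|
|     cherry adventures|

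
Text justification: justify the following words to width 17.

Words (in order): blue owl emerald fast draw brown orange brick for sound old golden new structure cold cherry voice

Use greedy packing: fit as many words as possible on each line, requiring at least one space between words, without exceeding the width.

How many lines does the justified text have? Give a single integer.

Line 1: ['blue', 'owl', 'emerald'] (min_width=16, slack=1)
Line 2: ['fast', 'draw', 'brown'] (min_width=15, slack=2)
Line 3: ['orange', 'brick', 'for'] (min_width=16, slack=1)
Line 4: ['sound', 'old', 'golden'] (min_width=16, slack=1)
Line 5: ['new', 'structure'] (min_width=13, slack=4)
Line 6: ['cold', 'cherry', 'voice'] (min_width=17, slack=0)
Total lines: 6

Answer: 6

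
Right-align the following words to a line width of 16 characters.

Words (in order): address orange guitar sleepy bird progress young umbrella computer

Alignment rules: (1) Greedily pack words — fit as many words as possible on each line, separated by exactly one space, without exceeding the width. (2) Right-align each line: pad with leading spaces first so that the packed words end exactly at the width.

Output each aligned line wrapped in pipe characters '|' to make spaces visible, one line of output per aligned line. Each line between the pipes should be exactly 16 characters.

Answer: |  address orange|
|   guitar sleepy|
|   bird progress|
|  young umbrella|
|        computer|

Derivation:
Line 1: ['address', 'orange'] (min_width=14, slack=2)
Line 2: ['guitar', 'sleepy'] (min_width=13, slack=3)
Line 3: ['bird', 'progress'] (min_width=13, slack=3)
Line 4: ['young', 'umbrella'] (min_width=14, slack=2)
Line 5: ['computer'] (min_width=8, slack=8)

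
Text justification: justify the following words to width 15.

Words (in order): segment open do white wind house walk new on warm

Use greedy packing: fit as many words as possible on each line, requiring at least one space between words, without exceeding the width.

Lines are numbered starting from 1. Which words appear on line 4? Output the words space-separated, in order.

Answer: on warm

Derivation:
Line 1: ['segment', 'open', 'do'] (min_width=15, slack=0)
Line 2: ['white', 'wind'] (min_width=10, slack=5)
Line 3: ['house', 'walk', 'new'] (min_width=14, slack=1)
Line 4: ['on', 'warm'] (min_width=7, slack=8)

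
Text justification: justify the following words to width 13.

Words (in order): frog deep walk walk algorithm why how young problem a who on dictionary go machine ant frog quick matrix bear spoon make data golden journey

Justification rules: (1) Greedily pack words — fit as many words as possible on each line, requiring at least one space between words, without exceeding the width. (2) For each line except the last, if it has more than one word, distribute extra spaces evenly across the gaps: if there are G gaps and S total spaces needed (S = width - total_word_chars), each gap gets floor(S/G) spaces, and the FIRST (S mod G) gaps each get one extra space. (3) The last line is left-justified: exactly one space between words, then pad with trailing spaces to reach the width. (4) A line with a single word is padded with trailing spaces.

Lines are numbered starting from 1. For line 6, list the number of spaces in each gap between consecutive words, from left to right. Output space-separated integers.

Answer: 1

Derivation:
Line 1: ['frog', 'deep'] (min_width=9, slack=4)
Line 2: ['walk', 'walk'] (min_width=9, slack=4)
Line 3: ['algorithm', 'why'] (min_width=13, slack=0)
Line 4: ['how', 'young'] (min_width=9, slack=4)
Line 5: ['problem', 'a', 'who'] (min_width=13, slack=0)
Line 6: ['on', 'dictionary'] (min_width=13, slack=0)
Line 7: ['go', 'machine'] (min_width=10, slack=3)
Line 8: ['ant', 'frog'] (min_width=8, slack=5)
Line 9: ['quick', 'matrix'] (min_width=12, slack=1)
Line 10: ['bear', 'spoon'] (min_width=10, slack=3)
Line 11: ['make', 'data'] (min_width=9, slack=4)
Line 12: ['golden'] (min_width=6, slack=7)
Line 13: ['journey'] (min_width=7, slack=6)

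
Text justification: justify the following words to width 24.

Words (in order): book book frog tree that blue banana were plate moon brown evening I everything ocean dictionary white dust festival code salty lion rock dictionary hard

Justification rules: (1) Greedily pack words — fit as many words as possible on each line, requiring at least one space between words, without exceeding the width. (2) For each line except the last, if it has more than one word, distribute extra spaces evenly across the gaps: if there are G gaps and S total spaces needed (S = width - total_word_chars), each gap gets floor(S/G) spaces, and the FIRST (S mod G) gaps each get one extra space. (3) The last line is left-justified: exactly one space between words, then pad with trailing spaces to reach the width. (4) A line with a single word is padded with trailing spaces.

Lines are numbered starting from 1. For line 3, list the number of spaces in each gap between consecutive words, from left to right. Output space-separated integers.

Line 1: ['book', 'book', 'frog', 'tree', 'that'] (min_width=24, slack=0)
Line 2: ['blue', 'banana', 'were', 'plate'] (min_width=22, slack=2)
Line 3: ['moon', 'brown', 'evening', 'I'] (min_width=20, slack=4)
Line 4: ['everything', 'ocean'] (min_width=16, slack=8)
Line 5: ['dictionary', 'white', 'dust'] (min_width=21, slack=3)
Line 6: ['festival', 'code', 'salty', 'lion'] (min_width=24, slack=0)
Line 7: ['rock', 'dictionary', 'hard'] (min_width=20, slack=4)

Answer: 3 2 2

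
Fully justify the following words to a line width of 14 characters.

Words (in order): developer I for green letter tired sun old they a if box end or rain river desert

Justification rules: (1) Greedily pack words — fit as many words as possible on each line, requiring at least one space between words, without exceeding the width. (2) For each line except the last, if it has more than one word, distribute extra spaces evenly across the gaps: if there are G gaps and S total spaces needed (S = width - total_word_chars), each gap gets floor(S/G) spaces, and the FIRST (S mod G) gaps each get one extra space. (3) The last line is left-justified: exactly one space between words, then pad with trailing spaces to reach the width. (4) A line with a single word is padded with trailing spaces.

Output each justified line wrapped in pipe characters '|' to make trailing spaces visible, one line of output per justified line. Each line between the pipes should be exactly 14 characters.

Answer: |developer    I|
|for      green|
|letter   tired|
|sun old they a|
|if  box end or|
|rain     river|
|desert        |

Derivation:
Line 1: ['developer', 'I'] (min_width=11, slack=3)
Line 2: ['for', 'green'] (min_width=9, slack=5)
Line 3: ['letter', 'tired'] (min_width=12, slack=2)
Line 4: ['sun', 'old', 'they', 'a'] (min_width=14, slack=0)
Line 5: ['if', 'box', 'end', 'or'] (min_width=13, slack=1)
Line 6: ['rain', 'river'] (min_width=10, slack=4)
Line 7: ['desert'] (min_width=6, slack=8)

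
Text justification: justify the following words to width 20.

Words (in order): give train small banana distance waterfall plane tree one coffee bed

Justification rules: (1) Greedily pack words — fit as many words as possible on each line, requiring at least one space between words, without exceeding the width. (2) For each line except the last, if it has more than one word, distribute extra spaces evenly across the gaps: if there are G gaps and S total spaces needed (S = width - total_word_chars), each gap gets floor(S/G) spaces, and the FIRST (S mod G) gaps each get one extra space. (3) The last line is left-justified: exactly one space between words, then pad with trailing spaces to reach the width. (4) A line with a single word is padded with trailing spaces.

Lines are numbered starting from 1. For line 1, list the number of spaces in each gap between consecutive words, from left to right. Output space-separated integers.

Line 1: ['give', 'train', 'small'] (min_width=16, slack=4)
Line 2: ['banana', 'distance'] (min_width=15, slack=5)
Line 3: ['waterfall', 'plane', 'tree'] (min_width=20, slack=0)
Line 4: ['one', 'coffee', 'bed'] (min_width=14, slack=6)

Answer: 3 3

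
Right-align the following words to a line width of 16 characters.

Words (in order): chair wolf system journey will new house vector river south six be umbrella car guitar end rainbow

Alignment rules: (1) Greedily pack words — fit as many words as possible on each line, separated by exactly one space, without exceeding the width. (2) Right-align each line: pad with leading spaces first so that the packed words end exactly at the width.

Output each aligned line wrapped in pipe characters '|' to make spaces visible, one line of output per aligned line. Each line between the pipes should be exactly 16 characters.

Line 1: ['chair', 'wolf'] (min_width=10, slack=6)
Line 2: ['system', 'journey'] (min_width=14, slack=2)
Line 3: ['will', 'new', 'house'] (min_width=14, slack=2)
Line 4: ['vector', 'river'] (min_width=12, slack=4)
Line 5: ['south', 'six', 'be'] (min_width=12, slack=4)
Line 6: ['umbrella', 'car'] (min_width=12, slack=4)
Line 7: ['guitar', 'end'] (min_width=10, slack=6)
Line 8: ['rainbow'] (min_width=7, slack=9)

Answer: |      chair wolf|
|  system journey|
|  will new house|
|    vector river|
|    south six be|
|    umbrella car|
|      guitar end|
|         rainbow|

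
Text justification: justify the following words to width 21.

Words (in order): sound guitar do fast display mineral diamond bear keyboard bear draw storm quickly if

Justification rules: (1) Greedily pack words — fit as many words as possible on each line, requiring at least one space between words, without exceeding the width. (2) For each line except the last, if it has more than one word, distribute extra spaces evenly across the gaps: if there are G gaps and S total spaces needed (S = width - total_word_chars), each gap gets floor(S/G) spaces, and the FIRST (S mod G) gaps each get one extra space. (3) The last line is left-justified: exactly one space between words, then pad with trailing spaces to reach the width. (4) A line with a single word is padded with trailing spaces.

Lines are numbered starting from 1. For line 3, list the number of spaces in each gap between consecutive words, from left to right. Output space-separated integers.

Answer: 1 1

Derivation:
Line 1: ['sound', 'guitar', 'do', 'fast'] (min_width=20, slack=1)
Line 2: ['display', 'mineral'] (min_width=15, slack=6)
Line 3: ['diamond', 'bear', 'keyboard'] (min_width=21, slack=0)
Line 4: ['bear', 'draw', 'storm'] (min_width=15, slack=6)
Line 5: ['quickly', 'if'] (min_width=10, slack=11)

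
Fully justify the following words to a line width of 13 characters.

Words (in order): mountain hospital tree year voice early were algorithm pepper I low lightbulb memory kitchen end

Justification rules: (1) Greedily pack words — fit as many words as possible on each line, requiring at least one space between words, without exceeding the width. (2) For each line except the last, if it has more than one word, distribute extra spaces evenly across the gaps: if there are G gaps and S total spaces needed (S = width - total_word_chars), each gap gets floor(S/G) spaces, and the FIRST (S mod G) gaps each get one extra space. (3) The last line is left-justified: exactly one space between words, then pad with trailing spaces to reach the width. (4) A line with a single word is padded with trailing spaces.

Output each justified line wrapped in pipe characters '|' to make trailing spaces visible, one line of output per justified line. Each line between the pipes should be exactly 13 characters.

Answer: |mountain     |
|hospital tree|
|year    voice|
|early    were|
|algorithm    |
|pepper  I low|
|lightbulb    |
|memory       |
|kitchen end  |

Derivation:
Line 1: ['mountain'] (min_width=8, slack=5)
Line 2: ['hospital', 'tree'] (min_width=13, slack=0)
Line 3: ['year', 'voice'] (min_width=10, slack=3)
Line 4: ['early', 'were'] (min_width=10, slack=3)
Line 5: ['algorithm'] (min_width=9, slack=4)
Line 6: ['pepper', 'I', 'low'] (min_width=12, slack=1)
Line 7: ['lightbulb'] (min_width=9, slack=4)
Line 8: ['memory'] (min_width=6, slack=7)
Line 9: ['kitchen', 'end'] (min_width=11, slack=2)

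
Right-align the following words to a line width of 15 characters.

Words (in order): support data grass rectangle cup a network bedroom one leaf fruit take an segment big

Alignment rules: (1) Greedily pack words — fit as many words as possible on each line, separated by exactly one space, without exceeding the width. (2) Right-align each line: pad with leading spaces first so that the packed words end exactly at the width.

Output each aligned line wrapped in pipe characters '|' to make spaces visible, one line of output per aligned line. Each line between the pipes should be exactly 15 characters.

Answer: |   support data|
|grass rectangle|
|  cup a network|
|    bedroom one|
|leaf fruit take|
| an segment big|

Derivation:
Line 1: ['support', 'data'] (min_width=12, slack=3)
Line 2: ['grass', 'rectangle'] (min_width=15, slack=0)
Line 3: ['cup', 'a', 'network'] (min_width=13, slack=2)
Line 4: ['bedroom', 'one'] (min_width=11, slack=4)
Line 5: ['leaf', 'fruit', 'take'] (min_width=15, slack=0)
Line 6: ['an', 'segment', 'big'] (min_width=14, slack=1)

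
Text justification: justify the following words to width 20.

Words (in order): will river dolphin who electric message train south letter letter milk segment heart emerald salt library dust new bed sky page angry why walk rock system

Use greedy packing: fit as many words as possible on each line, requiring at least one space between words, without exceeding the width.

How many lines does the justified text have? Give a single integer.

Answer: 8

Derivation:
Line 1: ['will', 'river', 'dolphin'] (min_width=18, slack=2)
Line 2: ['who', 'electric', 'message'] (min_width=20, slack=0)
Line 3: ['train', 'south', 'letter'] (min_width=18, slack=2)
Line 4: ['letter', 'milk', 'segment'] (min_width=19, slack=1)
Line 5: ['heart', 'emerald', 'salt'] (min_width=18, slack=2)
Line 6: ['library', 'dust', 'new', 'bed'] (min_width=20, slack=0)
Line 7: ['sky', 'page', 'angry', 'why'] (min_width=18, slack=2)
Line 8: ['walk', 'rock', 'system'] (min_width=16, slack=4)
Total lines: 8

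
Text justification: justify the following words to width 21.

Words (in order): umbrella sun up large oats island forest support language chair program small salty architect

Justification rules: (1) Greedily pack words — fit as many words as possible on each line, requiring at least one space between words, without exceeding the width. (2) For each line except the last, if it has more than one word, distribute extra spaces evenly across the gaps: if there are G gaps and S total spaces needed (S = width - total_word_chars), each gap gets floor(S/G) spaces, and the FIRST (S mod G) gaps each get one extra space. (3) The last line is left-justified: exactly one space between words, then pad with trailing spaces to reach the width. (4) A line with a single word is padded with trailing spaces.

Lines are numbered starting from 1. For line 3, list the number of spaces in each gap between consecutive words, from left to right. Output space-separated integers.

Answer: 6

Derivation:
Line 1: ['umbrella', 'sun', 'up', 'large'] (min_width=21, slack=0)
Line 2: ['oats', 'island', 'forest'] (min_width=18, slack=3)
Line 3: ['support', 'language'] (min_width=16, slack=5)
Line 4: ['chair', 'program', 'small'] (min_width=19, slack=2)
Line 5: ['salty', 'architect'] (min_width=15, slack=6)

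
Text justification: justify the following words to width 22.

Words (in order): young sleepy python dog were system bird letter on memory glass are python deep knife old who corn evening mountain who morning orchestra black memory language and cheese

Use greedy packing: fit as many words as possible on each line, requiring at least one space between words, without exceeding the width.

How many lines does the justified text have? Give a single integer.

Line 1: ['young', 'sleepy', 'python'] (min_width=19, slack=3)
Line 2: ['dog', 'were', 'system', 'bird'] (min_width=20, slack=2)
Line 3: ['letter', 'on', 'memory', 'glass'] (min_width=22, slack=0)
Line 4: ['are', 'python', 'deep', 'knife'] (min_width=21, slack=1)
Line 5: ['old', 'who', 'corn', 'evening'] (min_width=20, slack=2)
Line 6: ['mountain', 'who', 'morning'] (min_width=20, slack=2)
Line 7: ['orchestra', 'black', 'memory'] (min_width=22, slack=0)
Line 8: ['language', 'and', 'cheese'] (min_width=19, slack=3)
Total lines: 8

Answer: 8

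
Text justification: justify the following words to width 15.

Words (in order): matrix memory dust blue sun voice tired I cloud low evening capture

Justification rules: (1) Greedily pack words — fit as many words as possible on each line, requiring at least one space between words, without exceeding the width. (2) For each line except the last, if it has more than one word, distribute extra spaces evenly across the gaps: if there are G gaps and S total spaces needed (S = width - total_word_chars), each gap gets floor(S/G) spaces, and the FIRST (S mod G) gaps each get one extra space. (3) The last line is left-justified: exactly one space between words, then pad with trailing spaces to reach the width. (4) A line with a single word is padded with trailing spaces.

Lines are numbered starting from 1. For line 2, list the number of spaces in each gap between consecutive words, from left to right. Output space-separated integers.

Line 1: ['matrix', 'memory'] (min_width=13, slack=2)
Line 2: ['dust', 'blue', 'sun'] (min_width=13, slack=2)
Line 3: ['voice', 'tired', 'I'] (min_width=13, slack=2)
Line 4: ['cloud', 'low'] (min_width=9, slack=6)
Line 5: ['evening', 'capture'] (min_width=15, slack=0)

Answer: 2 2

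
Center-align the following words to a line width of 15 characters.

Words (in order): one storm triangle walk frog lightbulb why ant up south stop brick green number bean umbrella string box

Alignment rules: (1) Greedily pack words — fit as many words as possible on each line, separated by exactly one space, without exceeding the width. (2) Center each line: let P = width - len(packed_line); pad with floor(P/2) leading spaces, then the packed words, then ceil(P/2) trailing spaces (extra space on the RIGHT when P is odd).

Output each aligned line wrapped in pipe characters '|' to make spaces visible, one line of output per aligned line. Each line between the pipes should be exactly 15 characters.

Line 1: ['one', 'storm'] (min_width=9, slack=6)
Line 2: ['triangle', 'walk'] (min_width=13, slack=2)
Line 3: ['frog', 'lightbulb'] (min_width=14, slack=1)
Line 4: ['why', 'ant', 'up'] (min_width=10, slack=5)
Line 5: ['south', 'stop'] (min_width=10, slack=5)
Line 6: ['brick', 'green'] (min_width=11, slack=4)
Line 7: ['number', 'bean'] (min_width=11, slack=4)
Line 8: ['umbrella', 'string'] (min_width=15, slack=0)
Line 9: ['box'] (min_width=3, slack=12)

Answer: |   one storm   |
| triangle walk |
|frog lightbulb |
|  why ant up   |
|  south stop   |
|  brick green  |
|  number bean  |
|umbrella string|
|      box      |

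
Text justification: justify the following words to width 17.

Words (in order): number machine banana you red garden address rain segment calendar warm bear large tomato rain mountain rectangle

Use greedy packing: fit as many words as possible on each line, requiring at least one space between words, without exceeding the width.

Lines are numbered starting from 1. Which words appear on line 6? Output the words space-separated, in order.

Answer: bear large tomato

Derivation:
Line 1: ['number', 'machine'] (min_width=14, slack=3)
Line 2: ['banana', 'you', 'red'] (min_width=14, slack=3)
Line 3: ['garden', 'address'] (min_width=14, slack=3)
Line 4: ['rain', 'segment'] (min_width=12, slack=5)
Line 5: ['calendar', 'warm'] (min_width=13, slack=4)
Line 6: ['bear', 'large', 'tomato'] (min_width=17, slack=0)
Line 7: ['rain', 'mountain'] (min_width=13, slack=4)
Line 8: ['rectangle'] (min_width=9, slack=8)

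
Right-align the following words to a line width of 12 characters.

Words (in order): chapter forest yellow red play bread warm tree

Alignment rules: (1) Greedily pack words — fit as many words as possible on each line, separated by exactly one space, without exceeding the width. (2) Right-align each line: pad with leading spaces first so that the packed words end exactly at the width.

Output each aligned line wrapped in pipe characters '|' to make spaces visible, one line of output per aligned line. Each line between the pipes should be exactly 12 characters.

Line 1: ['chapter'] (min_width=7, slack=5)
Line 2: ['forest'] (min_width=6, slack=6)
Line 3: ['yellow', 'red'] (min_width=10, slack=2)
Line 4: ['play', 'bread'] (min_width=10, slack=2)
Line 5: ['warm', 'tree'] (min_width=9, slack=3)

Answer: |     chapter|
|      forest|
|  yellow red|
|  play bread|
|   warm tree|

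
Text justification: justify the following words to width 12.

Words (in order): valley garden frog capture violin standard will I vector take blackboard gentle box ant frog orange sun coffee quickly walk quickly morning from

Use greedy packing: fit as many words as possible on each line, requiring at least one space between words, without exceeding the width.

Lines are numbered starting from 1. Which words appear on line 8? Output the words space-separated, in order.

Answer: blackboard

Derivation:
Line 1: ['valley'] (min_width=6, slack=6)
Line 2: ['garden', 'frog'] (min_width=11, slack=1)
Line 3: ['capture'] (min_width=7, slack=5)
Line 4: ['violin'] (min_width=6, slack=6)
Line 5: ['standard'] (min_width=8, slack=4)
Line 6: ['will', 'I'] (min_width=6, slack=6)
Line 7: ['vector', 'take'] (min_width=11, slack=1)
Line 8: ['blackboard'] (min_width=10, slack=2)
Line 9: ['gentle', 'box'] (min_width=10, slack=2)
Line 10: ['ant', 'frog'] (min_width=8, slack=4)
Line 11: ['orange', 'sun'] (min_width=10, slack=2)
Line 12: ['coffee'] (min_width=6, slack=6)
Line 13: ['quickly', 'walk'] (min_width=12, slack=0)
Line 14: ['quickly'] (min_width=7, slack=5)
Line 15: ['morning', 'from'] (min_width=12, slack=0)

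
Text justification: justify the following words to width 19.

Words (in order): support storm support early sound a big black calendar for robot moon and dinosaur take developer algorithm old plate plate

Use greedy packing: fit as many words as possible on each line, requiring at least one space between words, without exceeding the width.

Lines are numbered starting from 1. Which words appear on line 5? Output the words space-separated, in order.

Answer: moon and dinosaur

Derivation:
Line 1: ['support', 'storm'] (min_width=13, slack=6)
Line 2: ['support', 'early', 'sound'] (min_width=19, slack=0)
Line 3: ['a', 'big', 'black'] (min_width=11, slack=8)
Line 4: ['calendar', 'for', 'robot'] (min_width=18, slack=1)
Line 5: ['moon', 'and', 'dinosaur'] (min_width=17, slack=2)
Line 6: ['take', 'developer'] (min_width=14, slack=5)
Line 7: ['algorithm', 'old', 'plate'] (min_width=19, slack=0)
Line 8: ['plate'] (min_width=5, slack=14)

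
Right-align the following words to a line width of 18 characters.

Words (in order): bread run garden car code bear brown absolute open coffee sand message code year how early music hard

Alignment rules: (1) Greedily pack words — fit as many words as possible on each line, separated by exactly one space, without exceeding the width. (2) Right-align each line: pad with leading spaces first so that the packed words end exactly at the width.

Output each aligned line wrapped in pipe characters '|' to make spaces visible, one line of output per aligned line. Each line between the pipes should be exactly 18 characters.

Line 1: ['bread', 'run', 'garden'] (min_width=16, slack=2)
Line 2: ['car', 'code', 'bear'] (min_width=13, slack=5)
Line 3: ['brown', 'absolute'] (min_width=14, slack=4)
Line 4: ['open', 'coffee', 'sand'] (min_width=16, slack=2)
Line 5: ['message', 'code', 'year'] (min_width=17, slack=1)
Line 6: ['how', 'early', 'music'] (min_width=15, slack=3)
Line 7: ['hard'] (min_width=4, slack=14)

Answer: |  bread run garden|
|     car code bear|
|    brown absolute|
|  open coffee sand|
| message code year|
|   how early music|
|              hard|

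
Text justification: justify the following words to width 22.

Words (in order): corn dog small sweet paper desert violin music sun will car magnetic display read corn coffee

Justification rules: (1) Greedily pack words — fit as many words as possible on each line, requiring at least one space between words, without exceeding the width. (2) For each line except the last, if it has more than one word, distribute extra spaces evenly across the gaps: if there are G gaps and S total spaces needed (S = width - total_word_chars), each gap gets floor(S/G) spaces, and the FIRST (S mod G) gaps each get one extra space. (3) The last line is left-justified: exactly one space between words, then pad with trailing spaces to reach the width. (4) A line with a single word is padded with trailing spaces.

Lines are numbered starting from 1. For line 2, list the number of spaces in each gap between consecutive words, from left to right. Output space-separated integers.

Line 1: ['corn', 'dog', 'small', 'sweet'] (min_width=20, slack=2)
Line 2: ['paper', 'desert', 'violin'] (min_width=19, slack=3)
Line 3: ['music', 'sun', 'will', 'car'] (min_width=18, slack=4)
Line 4: ['magnetic', 'display', 'read'] (min_width=21, slack=1)
Line 5: ['corn', 'coffee'] (min_width=11, slack=11)

Answer: 3 2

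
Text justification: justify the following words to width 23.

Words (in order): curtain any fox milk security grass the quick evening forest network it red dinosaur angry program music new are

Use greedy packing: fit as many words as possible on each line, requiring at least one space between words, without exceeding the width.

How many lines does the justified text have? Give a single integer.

Line 1: ['curtain', 'any', 'fox', 'milk'] (min_width=20, slack=3)
Line 2: ['security', 'grass', 'the'] (min_width=18, slack=5)
Line 3: ['quick', 'evening', 'forest'] (min_width=20, slack=3)
Line 4: ['network', 'it', 'red', 'dinosaur'] (min_width=23, slack=0)
Line 5: ['angry', 'program', 'music', 'new'] (min_width=23, slack=0)
Line 6: ['are'] (min_width=3, slack=20)
Total lines: 6

Answer: 6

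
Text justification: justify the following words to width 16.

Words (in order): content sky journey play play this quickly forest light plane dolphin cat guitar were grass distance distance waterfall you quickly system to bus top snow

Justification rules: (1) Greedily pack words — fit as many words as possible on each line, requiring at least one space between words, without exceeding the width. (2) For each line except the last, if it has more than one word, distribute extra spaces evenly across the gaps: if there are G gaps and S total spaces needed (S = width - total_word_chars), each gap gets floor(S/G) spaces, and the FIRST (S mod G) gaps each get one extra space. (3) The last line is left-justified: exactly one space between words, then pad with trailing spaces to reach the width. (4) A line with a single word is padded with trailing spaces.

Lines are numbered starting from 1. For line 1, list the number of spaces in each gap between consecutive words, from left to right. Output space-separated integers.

Line 1: ['content', 'sky'] (min_width=11, slack=5)
Line 2: ['journey', 'play'] (min_width=12, slack=4)
Line 3: ['play', 'this'] (min_width=9, slack=7)
Line 4: ['quickly', 'forest'] (min_width=14, slack=2)
Line 5: ['light', 'plane'] (min_width=11, slack=5)
Line 6: ['dolphin', 'cat'] (min_width=11, slack=5)
Line 7: ['guitar', 'were'] (min_width=11, slack=5)
Line 8: ['grass', 'distance'] (min_width=14, slack=2)
Line 9: ['distance'] (min_width=8, slack=8)
Line 10: ['waterfall', 'you'] (min_width=13, slack=3)
Line 11: ['quickly', 'system'] (min_width=14, slack=2)
Line 12: ['to', 'bus', 'top', 'snow'] (min_width=15, slack=1)

Answer: 6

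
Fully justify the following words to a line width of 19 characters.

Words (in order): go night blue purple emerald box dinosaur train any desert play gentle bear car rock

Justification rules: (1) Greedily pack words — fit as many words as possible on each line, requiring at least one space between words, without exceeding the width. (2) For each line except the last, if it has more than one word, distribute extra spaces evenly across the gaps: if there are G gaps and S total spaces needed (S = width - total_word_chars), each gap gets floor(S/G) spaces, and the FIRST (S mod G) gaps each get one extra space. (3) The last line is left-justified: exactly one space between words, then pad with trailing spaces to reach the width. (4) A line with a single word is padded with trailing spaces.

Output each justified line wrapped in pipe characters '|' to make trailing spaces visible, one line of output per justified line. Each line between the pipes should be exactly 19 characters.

Answer: |go    night    blue|
|purple  emerald box|
|dinosaur  train any|
|desert  play gentle|
|bear car rock      |

Derivation:
Line 1: ['go', 'night', 'blue'] (min_width=13, slack=6)
Line 2: ['purple', 'emerald', 'box'] (min_width=18, slack=1)
Line 3: ['dinosaur', 'train', 'any'] (min_width=18, slack=1)
Line 4: ['desert', 'play', 'gentle'] (min_width=18, slack=1)
Line 5: ['bear', 'car', 'rock'] (min_width=13, slack=6)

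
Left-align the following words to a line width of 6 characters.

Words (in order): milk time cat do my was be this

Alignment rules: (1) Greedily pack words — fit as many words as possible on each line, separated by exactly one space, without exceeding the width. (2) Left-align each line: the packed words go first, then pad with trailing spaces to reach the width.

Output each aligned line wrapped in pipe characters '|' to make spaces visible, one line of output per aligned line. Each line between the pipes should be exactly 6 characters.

Answer: |milk  |
|time  |
|cat do|
|my was|
|be    |
|this  |

Derivation:
Line 1: ['milk'] (min_width=4, slack=2)
Line 2: ['time'] (min_width=4, slack=2)
Line 3: ['cat', 'do'] (min_width=6, slack=0)
Line 4: ['my', 'was'] (min_width=6, slack=0)
Line 5: ['be'] (min_width=2, slack=4)
Line 6: ['this'] (min_width=4, slack=2)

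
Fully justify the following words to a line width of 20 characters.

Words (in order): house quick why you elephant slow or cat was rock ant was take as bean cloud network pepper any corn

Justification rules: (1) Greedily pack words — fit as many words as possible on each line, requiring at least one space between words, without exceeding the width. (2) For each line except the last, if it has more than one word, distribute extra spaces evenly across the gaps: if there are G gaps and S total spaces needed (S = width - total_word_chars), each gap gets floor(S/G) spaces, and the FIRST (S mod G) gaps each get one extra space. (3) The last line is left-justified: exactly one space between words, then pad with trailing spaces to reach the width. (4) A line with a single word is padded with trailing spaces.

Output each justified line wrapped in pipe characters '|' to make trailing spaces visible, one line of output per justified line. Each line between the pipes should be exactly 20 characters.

Answer: |house  quick why you|
|elephant slow or cat|
|was   rock  ant  was|
|take  as  bean cloud|
|network  pepper  any|
|corn                |

Derivation:
Line 1: ['house', 'quick', 'why', 'you'] (min_width=19, slack=1)
Line 2: ['elephant', 'slow', 'or', 'cat'] (min_width=20, slack=0)
Line 3: ['was', 'rock', 'ant', 'was'] (min_width=16, slack=4)
Line 4: ['take', 'as', 'bean', 'cloud'] (min_width=18, slack=2)
Line 5: ['network', 'pepper', 'any'] (min_width=18, slack=2)
Line 6: ['corn'] (min_width=4, slack=16)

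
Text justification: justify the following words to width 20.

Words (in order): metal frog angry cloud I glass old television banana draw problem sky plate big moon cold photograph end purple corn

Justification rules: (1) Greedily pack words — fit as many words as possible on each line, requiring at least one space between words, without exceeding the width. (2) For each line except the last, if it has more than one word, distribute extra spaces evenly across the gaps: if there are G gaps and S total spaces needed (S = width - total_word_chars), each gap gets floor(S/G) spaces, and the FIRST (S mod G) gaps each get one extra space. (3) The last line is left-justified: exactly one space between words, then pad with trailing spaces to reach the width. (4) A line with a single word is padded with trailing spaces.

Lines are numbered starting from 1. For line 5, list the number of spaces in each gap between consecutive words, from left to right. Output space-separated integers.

Line 1: ['metal', 'frog', 'angry'] (min_width=16, slack=4)
Line 2: ['cloud', 'I', 'glass', 'old'] (min_width=17, slack=3)
Line 3: ['television', 'banana'] (min_width=17, slack=3)
Line 4: ['draw', 'problem', 'sky'] (min_width=16, slack=4)
Line 5: ['plate', 'big', 'moon', 'cold'] (min_width=19, slack=1)
Line 6: ['photograph', 'end'] (min_width=14, slack=6)
Line 7: ['purple', 'corn'] (min_width=11, slack=9)

Answer: 2 1 1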